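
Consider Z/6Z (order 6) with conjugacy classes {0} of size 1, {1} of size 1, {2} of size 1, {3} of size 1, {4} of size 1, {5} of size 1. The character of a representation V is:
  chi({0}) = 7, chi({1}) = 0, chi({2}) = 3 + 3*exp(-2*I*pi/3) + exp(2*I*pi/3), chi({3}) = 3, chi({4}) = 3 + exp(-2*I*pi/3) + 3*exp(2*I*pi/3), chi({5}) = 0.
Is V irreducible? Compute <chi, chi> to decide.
Not irreducible (reducible): <chi, chi> = 11 > 1.

Reasoning: <chi, chi> = (1/|G|) sum_C |C| * |chi(C)|^2 = (1/6)[1*|7|^2 + 1*|0|^2 + 1*|3 + 3*exp(-2*I*pi/3) + exp(2*I*pi/3)|^2 + 1*|3|^2 + 1*|3 + exp(-2*I*pi/3) + 3*exp(2*I*pi/3)|^2 + 1*|0|^2]
  = (1/6)[(49) + (0) + (4) + (9) + (4) + (0)] = 66/6 = 11.
(Exp terms are combined using exp(i*s)*conj(exp(i*t)) = exp(i*(s-t)), and sums of them are collapsed using the identity that for every m > 1 the m distinct m-th roots of unity sum to 0, e.g. 1 + exp(2*I*pi/3) + exp(-2*I*pi/3) = 0.)
A character is irreducible iff <chi, chi> = 1, so this representation is reducible.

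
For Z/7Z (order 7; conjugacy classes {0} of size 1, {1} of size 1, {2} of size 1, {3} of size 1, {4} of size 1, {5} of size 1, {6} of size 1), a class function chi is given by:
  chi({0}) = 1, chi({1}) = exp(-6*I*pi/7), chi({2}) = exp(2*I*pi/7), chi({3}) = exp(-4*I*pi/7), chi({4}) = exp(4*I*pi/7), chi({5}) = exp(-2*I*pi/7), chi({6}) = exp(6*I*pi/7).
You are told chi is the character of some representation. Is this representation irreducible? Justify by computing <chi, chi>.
Irreducible: <chi, chi> = 1.

Solution. <chi, chi> = (1/|G|) sum_C |C| * |chi(C)|^2 = (1/7)[1*|1|^2 + 1*|exp(-6*I*pi/7)|^2 + 1*|exp(2*I*pi/7)|^2 + 1*|exp(-4*I*pi/7)|^2 + 1*|exp(4*I*pi/7)|^2 + 1*|exp(-2*I*pi/7)|^2 + 1*|exp(6*I*pi/7)|^2]
  = (1/7)[(1) + (1) + (1) + (1) + (1) + (1) + (1)] = 7/7 = 1.
(Exp terms are combined using exp(i*s)*conj(exp(i*t)) = exp(i*(s-t)), and sums of them are collapsed using the identity that for every m > 1 the m distinct m-th roots of unity sum to 0, e.g. 1 + exp(2*I*pi/3) + exp(-2*I*pi/3) = 0.)
A character is irreducible iff <chi, chi> = 1, so this representation is irreducible.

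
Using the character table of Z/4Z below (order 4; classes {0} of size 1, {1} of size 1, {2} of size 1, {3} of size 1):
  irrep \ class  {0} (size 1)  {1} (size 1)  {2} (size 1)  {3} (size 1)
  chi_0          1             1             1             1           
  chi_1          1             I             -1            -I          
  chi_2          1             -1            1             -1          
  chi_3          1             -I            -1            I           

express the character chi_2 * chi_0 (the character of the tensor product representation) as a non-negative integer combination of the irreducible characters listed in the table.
chi_2 tensor chi_0 = chi_2 (all other irreducibles have multiplicity 0).

The character of a tensor product is the pointwise product (chi_2 * chi_0)(C) = chi_2(C) * chi_0(C):
  {0}: (1)*(1), {1}: (-1)*(1), {2}: (1)*(1), {3}: (-1)*(1)
so (chi_2 * chi_0) takes values
  {0} -> 1, {1} -> -1, {2} -> 1, {3} -> -1.
Now take the inner product of this character with each irreducible chi from the table, <chi_2*chi_0, chi> = (1/4) sum_C |C| (chi_2*chi_0)(C) conj(chi(C)):
  <chi_2*chi_0, chi_0> = (1/4)[1*(1)*conj(1) + 1*(-1)*conj(1) + 1*(1)*conj(1) + 1*(-1)*conj(1)]
      = (1/4)[(1) + (-1) + (1) + (-1)] = 0/4 = 0
  <chi_2*chi_0, chi_1> = (1/4)[1*(1)*conj(1) + 1*(-1)*conj(I) + 1*(1)*conj(-1) + 1*(-1)*conj(-I)]
      = (1/4)[(1) + (I) + (-1) + (-I)] = 0/4 = 0
  <chi_2*chi_0, chi_2> = (1/4)[1*(1)*conj(1) + 1*(-1)*conj(-1) + 1*(1)*conj(1) + 1*(-1)*conj(-1)]
      = (1/4)[(1) + (1) + (1) + (1)] = 4/4 = 1
  <chi_2*chi_0, chi_3> = (1/4)[1*(1)*conj(1) + 1*(-1)*conj(-I) + 1*(1)*conj(-1) + 1*(-1)*conj(I)]
      = (1/4)[(1) + (-I) + (-1) + (I)] = 0/4 = 0
(Exp terms are combined using exp(i*s)*conj(exp(i*t)) = exp(i*(s-t)), and sums of them are collapsed using the identity that for every m > 1 the m distinct m-th roots of unity sum to 0, e.g. 1 + exp(2*I*pi/3) + exp(-2*I*pi/3) = 0.)
Hence the multiplicities are chi_2: 1. Dimension check: dim(chi_2)*dim(chi_0) = 1*1 = 1 and sum (mult * dim) = 1*1 = 1.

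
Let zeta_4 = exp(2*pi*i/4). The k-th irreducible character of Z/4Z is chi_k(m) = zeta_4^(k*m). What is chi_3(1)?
chi_3(1) = zeta_4^3 = -I

Details: chi_3(1) = zeta_4^(3*1) = zeta_4^3. Since zeta_4^4 = 1, this equals zeta_4^3 = exp(2*pi*i*3/4) = -I.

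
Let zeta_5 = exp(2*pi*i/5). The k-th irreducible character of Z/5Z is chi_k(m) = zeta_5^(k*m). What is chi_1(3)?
chi_1(3) = zeta_5^3 = exp(-4*I*pi/5)

Details: chi_1(3) = zeta_5^(1*3) = zeta_5^3. Since zeta_5^5 = 1, this equals zeta_5^3 = exp(2*pi*i*3/5) = exp(-4*I*pi/5).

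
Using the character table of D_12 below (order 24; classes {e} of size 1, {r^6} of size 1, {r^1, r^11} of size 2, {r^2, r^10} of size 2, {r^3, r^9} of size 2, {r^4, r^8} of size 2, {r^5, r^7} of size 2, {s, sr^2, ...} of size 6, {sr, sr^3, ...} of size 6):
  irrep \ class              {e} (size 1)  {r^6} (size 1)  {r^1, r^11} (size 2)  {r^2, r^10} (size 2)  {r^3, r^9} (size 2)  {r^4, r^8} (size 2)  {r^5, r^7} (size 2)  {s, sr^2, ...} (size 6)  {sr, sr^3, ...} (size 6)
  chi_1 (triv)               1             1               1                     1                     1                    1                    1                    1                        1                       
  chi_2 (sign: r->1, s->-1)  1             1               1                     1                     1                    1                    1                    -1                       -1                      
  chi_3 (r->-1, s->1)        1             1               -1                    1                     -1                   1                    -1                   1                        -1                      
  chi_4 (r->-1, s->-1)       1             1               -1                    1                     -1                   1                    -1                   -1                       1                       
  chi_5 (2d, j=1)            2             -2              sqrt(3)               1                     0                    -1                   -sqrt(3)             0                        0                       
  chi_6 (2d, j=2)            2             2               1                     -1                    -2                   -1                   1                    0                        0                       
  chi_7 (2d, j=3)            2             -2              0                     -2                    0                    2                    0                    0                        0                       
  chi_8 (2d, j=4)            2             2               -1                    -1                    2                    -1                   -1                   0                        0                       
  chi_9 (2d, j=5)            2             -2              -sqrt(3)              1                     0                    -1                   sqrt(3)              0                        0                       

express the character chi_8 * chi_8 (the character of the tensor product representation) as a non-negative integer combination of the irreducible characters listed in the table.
chi_8 tensor chi_8 = chi_1 + chi_2 + chi_8 (all other irreducibles have multiplicity 0).

Solution. The character of a tensor product is the pointwise product (chi_8 * chi_8)(C) = chi_8(C) * chi_8(C):
  {e}: (2)*(2), {r^6}: (2)*(2), {r^1, r^11}: (-1)*(-1), {r^2, r^10}: (-1)*(-1), {r^3, r^9}: (2)*(2), {r^4, r^8}: (-1)*(-1), {r^5, r^7}: (-1)*(-1), {s, sr^2, ...}: (0)*(0), {sr, sr^3, ...}: (0)*(0)
so (chi_8 * chi_8) takes values
  {e} -> 4, {r^6} -> 4, {r^1, r^11} -> 1, {r^2, r^10} -> 1, {r^3, r^9} -> 4, {r^4, r^8} -> 1, {r^5, r^7} -> 1, {s, sr^2, ...} -> 0, {sr, sr^3, ...} -> 0.
Now take the inner product of this character with each irreducible chi from the table, <chi_8*chi_8, chi> = (1/24) sum_C |C| (chi_8*chi_8)(C) conj(chi(C)):
  <chi_8*chi_8, chi_1> = (1/24)[1*(4)*conj(1) + 1*(4)*conj(1) + 2*(1)*conj(1) + 2*(1)*conj(1) + 2*(4)*conj(1) + 2*(1)*conj(1) + 2*(1)*conj(1) + 6*(0)*conj(1) + 6*(0)*conj(1)]
      = (1/24)[(4) + (4) + (2) + (2) + (8) + (2) + (2) + (0) + (0)] = 24/24 = 1
  <chi_8*chi_8, chi_2> = (1/24)[1*(4)*conj(1) + 1*(4)*conj(1) + 2*(1)*conj(1) + 2*(1)*conj(1) + 2*(4)*conj(1) + 2*(1)*conj(1) + 2*(1)*conj(1) + 6*(0)*conj(-1) + 6*(0)*conj(-1)]
      = (1/24)[(4) + (4) + (2) + (2) + (8) + (2) + (2) + (0) + (0)] = 24/24 = 1
  <chi_8*chi_8, chi_3> = (1/24)[1*(4)*conj(1) + 1*(4)*conj(1) + 2*(1)*conj(-1) + 2*(1)*conj(1) + 2*(4)*conj(-1) + 2*(1)*conj(1) + 2*(1)*conj(-1) + 6*(0)*conj(1) + 6*(0)*conj(-1)]
      = (1/24)[(4) + (4) + (-2) + (2) + (-8) + (2) + (-2) + (0) + (0)] = 0/24 = 0
  <chi_8*chi_8, chi_4> = (1/24)[1*(4)*conj(1) + 1*(4)*conj(1) + 2*(1)*conj(-1) + 2*(1)*conj(1) + 2*(4)*conj(-1) + 2*(1)*conj(1) + 2*(1)*conj(-1) + 6*(0)*conj(-1) + 6*(0)*conj(1)]
      = (1/24)[(4) + (4) + (-2) + (2) + (-8) + (2) + (-2) + (0) + (0)] = 0/24 = 0
  <chi_8*chi_8, chi_5> = (1/24)[1*(4)*conj(2) + 1*(4)*conj(-2) + 2*(1)*conj(sqrt(3)) + 2*(1)*conj(1) + 2*(4)*conj(0) + 2*(1)*conj(-1) + 2*(1)*conj(-sqrt(3)) + 6*(0)*conj(0) + 6*(0)*conj(0)]
      = (1/24)[(8) + (-8) + (2*sqrt(3)) + (2) + (0) + (-2) + (-2*sqrt(3)) + (0) + (0)] = 0/24 = 0
  <chi_8*chi_8, chi_6> = (1/24)[1*(4)*conj(2) + 1*(4)*conj(2) + 2*(1)*conj(1) + 2*(1)*conj(-1) + 2*(4)*conj(-2) + 2*(1)*conj(-1) + 2*(1)*conj(1) + 6*(0)*conj(0) + 6*(0)*conj(0)]
      = (1/24)[(8) + (8) + (2) + (-2) + (-16) + (-2) + (2) + (0) + (0)] = 0/24 = 0
  <chi_8*chi_8, chi_7> = (1/24)[1*(4)*conj(2) + 1*(4)*conj(-2) + 2*(1)*conj(0) + 2*(1)*conj(-2) + 2*(4)*conj(0) + 2*(1)*conj(2) + 2*(1)*conj(0) + 6*(0)*conj(0) + 6*(0)*conj(0)]
      = (1/24)[(8) + (-8) + (0) + (-4) + (0) + (4) + (0) + (0) + (0)] = 0/24 = 0
  <chi_8*chi_8, chi_8> = (1/24)[1*(4)*conj(2) + 1*(4)*conj(2) + 2*(1)*conj(-1) + 2*(1)*conj(-1) + 2*(4)*conj(2) + 2*(1)*conj(-1) + 2*(1)*conj(-1) + 6*(0)*conj(0) + 6*(0)*conj(0)]
      = (1/24)[(8) + (8) + (-2) + (-2) + (16) + (-2) + (-2) + (0) + (0)] = 24/24 = 1
  <chi_8*chi_8, chi_9> = (1/24)[1*(4)*conj(2) + 1*(4)*conj(-2) + 2*(1)*conj(-sqrt(3)) + 2*(1)*conj(1) + 2*(4)*conj(0) + 2*(1)*conj(-1) + 2*(1)*conj(sqrt(3)) + 6*(0)*conj(0) + 6*(0)*conj(0)]
      = (1/24)[(8) + (-8) + (-2*sqrt(3)) + (2) + (0) + (-2) + (2*sqrt(3)) + (0) + (0)] = 0/24 = 0
Hence the multiplicities are chi_1: 1, chi_2: 1, chi_8: 1. Dimension check: dim(chi_8)*dim(chi_8) = 2*2 = 4 and sum (mult * dim) = 1*1 + 1*1 + 1*2 = 4.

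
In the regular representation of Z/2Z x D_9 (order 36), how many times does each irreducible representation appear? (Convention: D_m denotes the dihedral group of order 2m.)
Each irreducible V_i of dimension d_i appears with multiplicity d_i, i.e. rho_reg = (direct sum over all irreducibles V_i) d_i V_i. The irreducible dimensions for Z/2Z x D_9 are 1, 1, 1, 1, 2, 2, 2, 2, 2, 2, 2, 2: 4 irreducibles of dimension 1, each with multiplicity 1; 8 irreducibles of dimension 2, each with multiplicity 2. Total dimension 4*1*1 + 8*2*2 = 36 = |G|.

Justification: General theorem: in the regular representation of a finite group G, each irreducible appears with multiplicity equal to its dimension. Check: dim(rho_reg) = sum d_i^2 = 1 + 1 + 1 + 1 + 4 + 4 + 4 + 4 + 4 + 4 + 4 + 4 = 36 = |G|.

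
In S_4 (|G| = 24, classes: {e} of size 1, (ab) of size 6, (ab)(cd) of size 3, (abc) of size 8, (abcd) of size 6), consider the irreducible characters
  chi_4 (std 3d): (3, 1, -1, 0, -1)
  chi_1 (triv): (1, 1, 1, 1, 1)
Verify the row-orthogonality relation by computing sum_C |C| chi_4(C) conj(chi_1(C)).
Sum = 0; so <chi_4, chi_1> = 0 (distinct irreducibles are orthogonal).

Proof sketch: Compute term by term over conjugacy classes (|C| * chi_4(C) * conj(chi_1(C))):
  1*(3)*conj(1) + 6*(1)*conj(1) + 3*(-1)*conj(1) + 8*(0)*conj(1) + 6*(-1)*conj(1)
  = (3) + (6) + (-3) + (0) + (-6)
  = 0.
Dividing by |G| = 24 gives 0/24 = 0, matching the row-orthogonality relation <chi_4, chi_1> = [chi_4 = chi_1].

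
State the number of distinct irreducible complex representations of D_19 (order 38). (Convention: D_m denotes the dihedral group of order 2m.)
11

The number of irreducible complex representations of a finite group equals its number of conjugacy classes. D_19 has 11 conjugacy classes ((n+3)/2 for n odd), so D_19 (order 38) has exactly 11 irreducible complex representations.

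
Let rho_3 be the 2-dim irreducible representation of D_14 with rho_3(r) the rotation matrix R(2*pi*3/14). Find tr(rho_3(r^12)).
chi_{rho_3}(r^12) = 2*cos(2*pi*3*12/14) = -2*cos(pi/7)

Details: rho_3(r^12) is rotation by angle 2*pi*3*12/14, whose trace is 2*cos(2*pi*3*12/14) = -2*cos(pi/7).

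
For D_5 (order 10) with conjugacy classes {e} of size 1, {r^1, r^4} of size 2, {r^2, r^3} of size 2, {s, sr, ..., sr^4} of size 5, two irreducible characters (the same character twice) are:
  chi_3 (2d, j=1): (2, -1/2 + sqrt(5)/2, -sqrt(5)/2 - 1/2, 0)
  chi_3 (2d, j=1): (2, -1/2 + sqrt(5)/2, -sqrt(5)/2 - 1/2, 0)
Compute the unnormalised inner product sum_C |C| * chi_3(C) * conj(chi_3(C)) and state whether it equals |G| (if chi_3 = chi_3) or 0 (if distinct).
Sum = 10 = |G| = 10; so <chi_3, chi_3> = 1 (norm-1 confirms irreducibility).

Proof sketch: Compute term by term over conjugacy classes (|C| * chi_3(C) * conj(chi_3(C))):
  1*(2)*conj(2) + 2*(-1/2 + sqrt(5)/2)*conj(-1/2 + sqrt(5)/2) + 2*(-sqrt(5)/2 - 1/2)*conj(-sqrt(5)/2 - 1/2) + 5*(0)*conj(0)
  = (4) + (3 - sqrt(5)) + (sqrt(5) + 3) + (0)
  = 10.
Dividing by |G| = 10 gives 10/10 = 1, matching the row-orthogonality relation <chi_3, chi_3> = [chi_3 = chi_3].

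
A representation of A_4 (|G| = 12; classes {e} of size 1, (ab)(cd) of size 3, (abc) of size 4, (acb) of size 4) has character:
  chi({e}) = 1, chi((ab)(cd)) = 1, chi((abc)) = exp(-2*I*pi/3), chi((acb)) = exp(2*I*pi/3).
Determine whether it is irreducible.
Irreducible: <chi, chi> = 1.

<chi, chi> = (1/|G|) sum_C |C| * |chi(C)|^2 = (1/12)[1*|1|^2 + 3*|1|^2 + 4*|exp(-2*I*pi/3)|^2 + 4*|exp(2*I*pi/3)|^2]
  = (1/12)[(1) + (3) + (4) + (4)] = 12/12 = 1.
(Exp terms are combined using exp(i*s)*conj(exp(i*t)) = exp(i*(s-t)), and sums of them are collapsed using the identity that for every m > 1 the m distinct m-th roots of unity sum to 0, e.g. 1 + exp(2*I*pi/3) + exp(-2*I*pi/3) = 0.)
A character is irreducible iff <chi, chi> = 1, so this representation is irreducible.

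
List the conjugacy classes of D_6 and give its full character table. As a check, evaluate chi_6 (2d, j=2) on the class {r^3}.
Conjugacy classes: {e} of size 1, {r^3} of size 1, {r^1, r^5} of size 2, {r^2, r^4} of size 2, {s, sr^2, ...} of size 3, {sr, sr^3, ...} of size 3.
Character table:
  irrep \ class              {e} (size 1)  {r^3} (size 1)  {r^1, r^5} (size 2)  {r^2, r^4} (size 2)  {s, sr^2, ...} (size 3)  {sr, sr^3, ...} (size 3)
  chi_1 (triv)               1             1               1                    1                    1                        1                       
  chi_2 (sign: r->1, s->-1)  1             1               1                    1                    -1                       -1                      
  chi_3 (r->-1, s->1)        1             -1              -1                   1                    1                        -1                      
  chi_4 (r->-1, s->-1)       1             -1              -1                   1                    -1                       1                       
  chi_5 (2d, j=1)            2             -2              1                    -1                   0                        0                       
  chi_6 (2d, j=2)            2             2               -1                   -1                   0                        0                       

Spot check: chi_6 (2d, j=2) on {r^3} = 2.

Reasoning: D_6 has order 2*6 = 12 with 6 conjugacy classes, hence 6 irreducibles. Sum of squared dims 1 + 1 + 1 + 1 + 4 + 4 = 12 = |G|. Linear characters come from the abelianisation; the 2-dimensional irreps have character r^k -> 2*cos(2*pi*j*k/6), reflections -> 0.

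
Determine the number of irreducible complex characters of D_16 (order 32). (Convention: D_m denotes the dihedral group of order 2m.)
11

Proof sketch: The number of irreducible complex representations of a finite group equals its number of conjugacy classes. D_16 has 11 conjugacy classes (n/2 + 3 for n even), so D_16 (order 32) has exactly 11 irreducible complex representations.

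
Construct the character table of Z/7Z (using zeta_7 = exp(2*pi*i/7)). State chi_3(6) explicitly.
Character table of Z/7Z (irreps indexed chi_0,...,chi_6 with chi_k(m) = zeta_7^(k*m), zeta_7 = exp(2*pi*i/7)):
  irrep \ class  {0} (size 1)  {1} (size 1)    {2} (size 1)    {3} (size 1)    {4} (size 1)    {5} (size 1)    {6} (size 1)  
  chi_0          1             1               1               1               1               1               1             
  chi_1          1             exp(2*I*pi/7)   exp(4*I*pi/7)   exp(6*I*pi/7)   exp(-6*I*pi/7)  exp(-4*I*pi/7)  exp(-2*I*pi/7)
  chi_2          1             exp(4*I*pi/7)   exp(-6*I*pi/7)  exp(-2*I*pi/7)  exp(2*I*pi/7)   exp(6*I*pi/7)   exp(-4*I*pi/7)
  chi_3          1             exp(6*I*pi/7)   exp(-2*I*pi/7)  exp(4*I*pi/7)   exp(-4*I*pi/7)  exp(2*I*pi/7)   exp(-6*I*pi/7)
  chi_4          1             exp(-6*I*pi/7)  exp(2*I*pi/7)   exp(-4*I*pi/7)  exp(4*I*pi/7)   exp(-2*I*pi/7)  exp(6*I*pi/7) 
  chi_5          1             exp(-4*I*pi/7)  exp(6*I*pi/7)   exp(2*I*pi/7)   exp(-2*I*pi/7)  exp(-6*I*pi/7)  exp(4*I*pi/7) 
  chi_6          1             exp(-2*I*pi/7)  exp(-4*I*pi/7)  exp(-6*I*pi/7)  exp(6*I*pi/7)   exp(4*I*pi/7)   exp(2*I*pi/7) 

Spot check: chi_3(6) = zeta_7^(3*6) = zeta_7^18 = exp(-6*I*pi/7).

Details: Z/7Z is abelian, so all 7 irreducible complex representations are 1-dimensional. They are given by chi_k(m) = zeta_7^(k*m) for k = 0,...,6. Row orthogonality: sum_m chi_k(m) conj(chi_l(m)) = 7 * [k = l].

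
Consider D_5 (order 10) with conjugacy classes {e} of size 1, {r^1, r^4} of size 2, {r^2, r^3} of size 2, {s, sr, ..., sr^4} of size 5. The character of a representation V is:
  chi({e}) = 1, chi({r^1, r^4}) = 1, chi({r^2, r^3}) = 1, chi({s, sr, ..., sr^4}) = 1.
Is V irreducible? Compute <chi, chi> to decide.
Irreducible: <chi, chi> = 1.

Explanation: <chi, chi> = (1/|G|) sum_C |C| * |chi(C)|^2 = (1/10)[1*|1|^2 + 2*|1|^2 + 2*|1|^2 + 5*|1|^2]
  = (1/10)[(1) + (2) + (2) + (5)] = 10/10 = 1.
A character is irreducible iff <chi, chi> = 1, so this representation is irreducible.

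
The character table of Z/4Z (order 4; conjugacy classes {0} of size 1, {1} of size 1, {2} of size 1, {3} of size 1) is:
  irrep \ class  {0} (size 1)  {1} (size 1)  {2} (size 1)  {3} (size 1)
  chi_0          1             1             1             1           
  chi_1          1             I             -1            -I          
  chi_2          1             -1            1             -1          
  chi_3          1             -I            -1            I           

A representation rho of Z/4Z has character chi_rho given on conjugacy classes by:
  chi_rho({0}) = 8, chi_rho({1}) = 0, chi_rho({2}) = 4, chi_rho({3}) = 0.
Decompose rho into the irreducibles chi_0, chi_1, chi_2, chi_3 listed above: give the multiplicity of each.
Multiplicities: chi_0: 3, chi_1: 1, chi_2: 3, chi_3: 1.

Derivation: Use <chi_rho, chi> = (1/|G|) sum_C |C| * chi_rho(C) * conj(chi(C)) with |G| = 4 for each irreducible chi in the table:
  <chi_rho, chi_0> = (1/4)[1*(8)*conj(1) + 1*(0)*conj(1) + 1*(4)*conj(1) + 1*(0)*conj(1)]
      = (1/4)[(8) + (0) + (4) + (0)] = 12/4 = 3
  <chi_rho, chi_1> = (1/4)[1*(8)*conj(1) + 1*(0)*conj(I) + 1*(4)*conj(-1) + 1*(0)*conj(-I)]
      = (1/4)[(8) + (0) + (-4) + (0)] = 4/4 = 1
  <chi_rho, chi_2> = (1/4)[1*(8)*conj(1) + 1*(0)*conj(-1) + 1*(4)*conj(1) + 1*(0)*conj(-1)]
      = (1/4)[(8) + (0) + (4) + (0)] = 12/4 = 3
  <chi_rho, chi_3> = (1/4)[1*(8)*conj(1) + 1*(0)*conj(-I) + 1*(4)*conj(-1) + 1*(0)*conj(I)]
      = (1/4)[(8) + (0) + (-4) + (0)] = 4/4 = 1
(Exp terms are combined using exp(i*s)*conj(exp(i*t)) = exp(i*(s-t)), and sums of them are collapsed using the identity that for every m > 1 the m distinct m-th roots of unity sum to 0, e.g. 1 + exp(2*I*pi/3) + exp(-2*I*pi/3) = 0.)
Dimension check: dim(rho) = sum (mult * dim) = 3*1 + 1*1 + 3*1 + 1*1 = 8 = chi_rho(e) = 8.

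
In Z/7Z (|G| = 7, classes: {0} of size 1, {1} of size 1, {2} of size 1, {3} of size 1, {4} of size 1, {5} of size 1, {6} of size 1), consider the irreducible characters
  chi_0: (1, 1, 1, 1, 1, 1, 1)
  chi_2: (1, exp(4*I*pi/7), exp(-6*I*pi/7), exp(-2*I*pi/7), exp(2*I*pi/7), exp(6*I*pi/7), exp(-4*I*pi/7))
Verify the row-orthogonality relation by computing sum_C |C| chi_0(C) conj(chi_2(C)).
Sum = 0; so <chi_0, chi_2> = 0 (distinct irreducibles are orthogonal).

Argument: Compute term by term over conjugacy classes (|C| * chi_0(C) * conj(chi_2(C))):
  1*(1)*conj(1) + 1*(1)*conj(exp(4*I*pi/7)) + 1*(1)*conj(exp(-6*I*pi/7)) + 1*(1)*conj(exp(-2*I*pi/7)) + 1*(1)*conj(exp(2*I*pi/7)) + 1*(1)*conj(exp(6*I*pi/7)) + 1*(1)*conj(exp(-4*I*pi/7))
  = (1) + (exp(-4*I*pi/7)) + (exp(6*I*pi/7)) + (exp(2*I*pi/7)) + (exp(-2*I*pi/7)) + (exp(-6*I*pi/7)) + (exp(4*I*pi/7))
  = 0.
(Exp terms are combined using exp(i*s)*conj(exp(i*t)) = exp(i*(s-t)), and sums of them are collapsed using the identity that for every m > 1 the m distinct m-th roots of unity sum to 0, e.g. 1 + exp(2*I*pi/3) + exp(-2*I*pi/3) = 0.)
Dividing by |G| = 7 gives 0/7 = 0, matching the row-orthogonality relation <chi_0, chi_2> = [chi_0 = chi_2].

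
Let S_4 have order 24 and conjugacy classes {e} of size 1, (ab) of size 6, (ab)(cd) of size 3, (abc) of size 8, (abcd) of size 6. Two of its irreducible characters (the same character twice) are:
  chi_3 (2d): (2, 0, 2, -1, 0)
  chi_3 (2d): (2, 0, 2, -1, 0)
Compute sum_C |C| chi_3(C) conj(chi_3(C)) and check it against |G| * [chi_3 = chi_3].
Sum = 24 = |G| = 24; so <chi_3, chi_3> = 1 (norm-1 confirms irreducibility).

Justification: Compute term by term over conjugacy classes (|C| * chi_3(C) * conj(chi_3(C))):
  1*(2)*conj(2) + 6*(0)*conj(0) + 3*(2)*conj(2) + 8*(-1)*conj(-1) + 6*(0)*conj(0)
  = (4) + (0) + (12) + (8) + (0)
  = 24.
Dividing by |G| = 24 gives 24/24 = 1, matching the row-orthogonality relation <chi_3, chi_3> = [chi_3 = chi_3].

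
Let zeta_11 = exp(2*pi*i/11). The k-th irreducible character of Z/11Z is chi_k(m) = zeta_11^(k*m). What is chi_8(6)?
chi_8(6) = zeta_11^48 = exp(8*I*pi/11)

Justification: chi_8(6) = zeta_11^(8*6) = zeta_11^48. Since zeta_11^11 = 1, this equals zeta_11^4 = exp(2*pi*i*4/11) = exp(8*I*pi/11).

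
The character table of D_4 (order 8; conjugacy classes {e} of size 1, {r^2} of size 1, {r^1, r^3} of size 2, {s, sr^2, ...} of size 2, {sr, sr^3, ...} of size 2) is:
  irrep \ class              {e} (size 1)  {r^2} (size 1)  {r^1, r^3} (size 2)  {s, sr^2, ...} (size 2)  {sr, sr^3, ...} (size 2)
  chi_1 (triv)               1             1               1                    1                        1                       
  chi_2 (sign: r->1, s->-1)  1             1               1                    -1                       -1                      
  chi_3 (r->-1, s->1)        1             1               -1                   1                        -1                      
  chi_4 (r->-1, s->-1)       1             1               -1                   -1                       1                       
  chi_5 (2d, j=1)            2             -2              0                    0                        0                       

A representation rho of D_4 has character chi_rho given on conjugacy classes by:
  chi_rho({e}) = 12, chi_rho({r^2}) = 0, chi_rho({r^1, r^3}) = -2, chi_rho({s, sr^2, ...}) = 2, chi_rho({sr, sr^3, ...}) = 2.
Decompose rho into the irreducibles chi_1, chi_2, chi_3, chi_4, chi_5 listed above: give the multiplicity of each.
Multiplicities: chi_1: 2, chi_2: 0, chi_3: 2, chi_4: 2, chi_5: 3.

Solution. Use <chi_rho, chi> = (1/|G|) sum_C |C| * chi_rho(C) * conj(chi(C)) with |G| = 8 for each irreducible chi in the table:
  <chi_rho, chi_1> = (1/8)[1*(12)*conj(1) + 1*(0)*conj(1) + 2*(-2)*conj(1) + 2*(2)*conj(1) + 2*(2)*conj(1)]
      = (1/8)[(12) + (0) + (-4) + (4) + (4)] = 16/8 = 2
  <chi_rho, chi_2> = (1/8)[1*(12)*conj(1) + 1*(0)*conj(1) + 2*(-2)*conj(1) + 2*(2)*conj(-1) + 2*(2)*conj(-1)]
      = (1/8)[(12) + (0) + (-4) + (-4) + (-4)] = 0/8 = 0
  <chi_rho, chi_3> = (1/8)[1*(12)*conj(1) + 1*(0)*conj(1) + 2*(-2)*conj(-1) + 2*(2)*conj(1) + 2*(2)*conj(-1)]
      = (1/8)[(12) + (0) + (4) + (4) + (-4)] = 16/8 = 2
  <chi_rho, chi_4> = (1/8)[1*(12)*conj(1) + 1*(0)*conj(1) + 2*(-2)*conj(-1) + 2*(2)*conj(-1) + 2*(2)*conj(1)]
      = (1/8)[(12) + (0) + (4) + (-4) + (4)] = 16/8 = 2
  <chi_rho, chi_5> = (1/8)[1*(12)*conj(2) + 1*(0)*conj(-2) + 2*(-2)*conj(0) + 2*(2)*conj(0) + 2*(2)*conj(0)]
      = (1/8)[(24) + (0) + (0) + (0) + (0)] = 24/8 = 3
Dimension check: dim(rho) = sum (mult * dim) = 2*1 + 0*1 + 2*1 + 2*1 + 3*2 = 12 = chi_rho(e) = 12.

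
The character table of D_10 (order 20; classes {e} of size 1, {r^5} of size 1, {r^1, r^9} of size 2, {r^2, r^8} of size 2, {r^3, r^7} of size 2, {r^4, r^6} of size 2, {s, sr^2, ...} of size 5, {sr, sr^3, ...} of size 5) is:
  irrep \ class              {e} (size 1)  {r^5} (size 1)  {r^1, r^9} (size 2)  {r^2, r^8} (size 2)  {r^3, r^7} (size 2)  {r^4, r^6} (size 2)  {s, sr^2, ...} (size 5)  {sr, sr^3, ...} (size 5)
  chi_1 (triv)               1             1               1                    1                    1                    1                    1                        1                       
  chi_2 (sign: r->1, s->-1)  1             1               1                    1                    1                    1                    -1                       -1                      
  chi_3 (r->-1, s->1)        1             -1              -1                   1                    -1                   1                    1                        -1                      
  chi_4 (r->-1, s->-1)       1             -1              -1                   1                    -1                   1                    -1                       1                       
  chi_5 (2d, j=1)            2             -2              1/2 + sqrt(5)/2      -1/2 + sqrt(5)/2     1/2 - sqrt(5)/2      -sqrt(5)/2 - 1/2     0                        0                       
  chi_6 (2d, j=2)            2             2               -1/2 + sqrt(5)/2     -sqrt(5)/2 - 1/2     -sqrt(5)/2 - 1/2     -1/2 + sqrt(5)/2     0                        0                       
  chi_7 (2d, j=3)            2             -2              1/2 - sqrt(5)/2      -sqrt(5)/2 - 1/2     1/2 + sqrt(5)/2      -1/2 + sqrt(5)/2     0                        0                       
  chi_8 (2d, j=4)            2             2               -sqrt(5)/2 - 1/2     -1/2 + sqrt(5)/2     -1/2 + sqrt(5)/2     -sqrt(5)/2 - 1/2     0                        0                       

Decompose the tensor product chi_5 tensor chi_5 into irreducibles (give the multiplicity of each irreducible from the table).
chi_5 tensor chi_5 = chi_1 + chi_2 + chi_6 (all other irreducibles have multiplicity 0).

Proof sketch: The character of a tensor product is the pointwise product (chi_5 * chi_5)(C) = chi_5(C) * chi_5(C):
  {e}: (2)*(2), {r^5}: (-2)*(-2), {r^1, r^9}: (1/2 + sqrt(5)/2)*(1/2 + sqrt(5)/2), {r^2, r^8}: (-1/2 + sqrt(5)/2)*(-1/2 + sqrt(5)/2), {r^3, r^7}: (1/2 - sqrt(5)/2)*(1/2 - sqrt(5)/2), {r^4, r^6}: (-sqrt(5)/2 - 1/2)*(-sqrt(5)/2 - 1/2), {s, sr^2, ...}: (0)*(0), {sr, sr^3, ...}: (0)*(0)
so (chi_5 * chi_5) takes values
  {e} -> 4, {r^5} -> 4, {r^1, r^9} -> sqrt(5)/2 + 3/2, {r^2, r^8} -> 3/2 - sqrt(5)/2, {r^3, r^7} -> 3/2 - sqrt(5)/2, {r^4, r^6} -> sqrt(5)/2 + 3/2, {s, sr^2, ...} -> 0, {sr, sr^3, ...} -> 0.
Now take the inner product of this character with each irreducible chi from the table, <chi_5*chi_5, chi> = (1/20) sum_C |C| (chi_5*chi_5)(C) conj(chi(C)):
  <chi_5*chi_5, chi_1> = (1/20)[1*(4)*conj(1) + 1*(4)*conj(1) + 2*(sqrt(5)/2 + 3/2)*conj(1) + 2*(3/2 - sqrt(5)/2)*conj(1) + 2*(3/2 - sqrt(5)/2)*conj(1) + 2*(sqrt(5)/2 + 3/2)*conj(1) + 5*(0)*conj(1) + 5*(0)*conj(1)]
      = (1/20)[(4) + (4) + (sqrt(5) + 3) + (3 - sqrt(5)) + (3 - sqrt(5)) + (sqrt(5) + 3) + (0) + (0)] = 20/20 = 1
  <chi_5*chi_5, chi_2> = (1/20)[1*(4)*conj(1) + 1*(4)*conj(1) + 2*(sqrt(5)/2 + 3/2)*conj(1) + 2*(3/2 - sqrt(5)/2)*conj(1) + 2*(3/2 - sqrt(5)/2)*conj(1) + 2*(sqrt(5)/2 + 3/2)*conj(1) + 5*(0)*conj(-1) + 5*(0)*conj(-1)]
      = (1/20)[(4) + (4) + (sqrt(5) + 3) + (3 - sqrt(5)) + (3 - sqrt(5)) + (sqrt(5) + 3) + (0) + (0)] = 20/20 = 1
  <chi_5*chi_5, chi_3> = (1/20)[1*(4)*conj(1) + 1*(4)*conj(-1) + 2*(sqrt(5)/2 + 3/2)*conj(-1) + 2*(3/2 - sqrt(5)/2)*conj(1) + 2*(3/2 - sqrt(5)/2)*conj(-1) + 2*(sqrt(5)/2 + 3/2)*conj(1) + 5*(0)*conj(1) + 5*(0)*conj(-1)]
      = (1/20)[(4) + (-4) + (-3 - sqrt(5)) + (3 - sqrt(5)) + (-3 + sqrt(5)) + (sqrt(5) + 3) + (0) + (0)] = 0/20 = 0
  <chi_5*chi_5, chi_4> = (1/20)[1*(4)*conj(1) + 1*(4)*conj(-1) + 2*(sqrt(5)/2 + 3/2)*conj(-1) + 2*(3/2 - sqrt(5)/2)*conj(1) + 2*(3/2 - sqrt(5)/2)*conj(-1) + 2*(sqrt(5)/2 + 3/2)*conj(1) + 5*(0)*conj(-1) + 5*(0)*conj(1)]
      = (1/20)[(4) + (-4) + (-3 - sqrt(5)) + (3 - sqrt(5)) + (-3 + sqrt(5)) + (sqrt(5) + 3) + (0) + (0)] = 0/20 = 0
  <chi_5*chi_5, chi_5> = (1/20)[1*(4)*conj(2) + 1*(4)*conj(-2) + 2*(sqrt(5)/2 + 3/2)*conj(1/2 + sqrt(5)/2) + 2*(3/2 - sqrt(5)/2)*conj(-1/2 + sqrt(5)/2) + 2*(3/2 - sqrt(5)/2)*conj(1/2 - sqrt(5)/2) + 2*(sqrt(5)/2 + 3/2)*conj(-sqrt(5)/2 - 1/2) + 5*(0)*conj(0) + 5*(0)*conj(0)]
      = (1/20)[(8) + (-8) + (4 + 2*sqrt(5)) + (-4 + 2*sqrt(5)) + (4 - 2*sqrt(5)) + (-2*sqrt(5) - 4) + (0) + (0)] = 0/20 = 0
  <chi_5*chi_5, chi_6> = (1/20)[1*(4)*conj(2) + 1*(4)*conj(2) + 2*(sqrt(5)/2 + 3/2)*conj(-1/2 + sqrt(5)/2) + 2*(3/2 - sqrt(5)/2)*conj(-sqrt(5)/2 - 1/2) + 2*(3/2 - sqrt(5)/2)*conj(-sqrt(5)/2 - 1/2) + 2*(sqrt(5)/2 + 3/2)*conj(-1/2 + sqrt(5)/2) + 5*(0)*conj(0) + 5*(0)*conj(0)]
      = (1/20)[(8) + (8) + (1 + sqrt(5)) + (1 - sqrt(5)) + (1 - sqrt(5)) + (1 + sqrt(5)) + (0) + (0)] = 20/20 = 1
  <chi_5*chi_5, chi_7> = (1/20)[1*(4)*conj(2) + 1*(4)*conj(-2) + 2*(sqrt(5)/2 + 3/2)*conj(1/2 - sqrt(5)/2) + 2*(3/2 - sqrt(5)/2)*conj(-sqrt(5)/2 - 1/2) + 2*(3/2 - sqrt(5)/2)*conj(1/2 + sqrt(5)/2) + 2*(sqrt(5)/2 + 3/2)*conj(-1/2 + sqrt(5)/2) + 5*(0)*conj(0) + 5*(0)*conj(0)]
      = (1/20)[(8) + (-8) + (-sqrt(5) - 1) + (1 - sqrt(5)) + (-1 + sqrt(5)) + (1 + sqrt(5)) + (0) + (0)] = 0/20 = 0
  <chi_5*chi_5, chi_8> = (1/20)[1*(4)*conj(2) + 1*(4)*conj(2) + 2*(sqrt(5)/2 + 3/2)*conj(-sqrt(5)/2 - 1/2) + 2*(3/2 - sqrt(5)/2)*conj(-1/2 + sqrt(5)/2) + 2*(3/2 - sqrt(5)/2)*conj(-1/2 + sqrt(5)/2) + 2*(sqrt(5)/2 + 3/2)*conj(-sqrt(5)/2 - 1/2) + 5*(0)*conj(0) + 5*(0)*conj(0)]
      = (1/20)[(8) + (8) + (-2*sqrt(5) - 4) + (-4 + 2*sqrt(5)) + (-4 + 2*sqrt(5)) + (-2*sqrt(5) - 4) + (0) + (0)] = 0/20 = 0
Hence the multiplicities are chi_1: 1, chi_2: 1, chi_6: 1. Dimension check: dim(chi_5)*dim(chi_5) = 2*2 = 4 and sum (mult * dim) = 1*1 + 1*1 + 1*2 = 4.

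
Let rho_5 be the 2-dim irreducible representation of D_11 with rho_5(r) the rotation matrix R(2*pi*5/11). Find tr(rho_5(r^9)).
chi_{rho_5}(r^9) = 2*cos(2*pi*5*9/11) = 2*cos(90*pi/11)

Details: rho_5(r^9) is rotation by angle 2*pi*5*9/11, whose trace is 2*cos(2*pi*5*9/11) = 2*cos(90*pi/11).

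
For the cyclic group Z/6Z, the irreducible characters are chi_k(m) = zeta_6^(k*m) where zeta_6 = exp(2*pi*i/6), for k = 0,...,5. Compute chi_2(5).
chi_2(5) = zeta_6^10 = exp(-2*I*pi/3)

Reasoning: chi_2(5) = zeta_6^(2*5) = zeta_6^10. Since zeta_6^6 = 1, this equals zeta_6^4 = exp(2*pi*i*4/6) = exp(-2*I*pi/3).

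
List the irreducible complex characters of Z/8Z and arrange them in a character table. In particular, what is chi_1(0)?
Character table of Z/8Z (irreps indexed chi_0,...,chi_7 with chi_k(m) = zeta_8^(k*m), zeta_8 = exp(2*pi*i/8)):
  irrep \ class  {0} (size 1)  {1} (size 1)    {2} (size 1)  {3} (size 1)    {4} (size 1)  {5} (size 1)    {6} (size 1)  {7} (size 1)  
  chi_0          1             1               1             1               1             1               1             1             
  chi_1          1             exp(I*pi/4)     I             exp(3*I*pi/4)   -1            exp(-3*I*pi/4)  -I            exp(-I*pi/4)  
  chi_2          1             I               -1            -I              1             I               -1            -I            
  chi_3          1             exp(3*I*pi/4)   -I            exp(I*pi/4)     -1            exp(-I*pi/4)    I             exp(-3*I*pi/4)
  chi_4          1             -1              1             -1              1             -1              1             -1            
  chi_5          1             exp(-3*I*pi/4)  I             exp(-I*pi/4)    -1            exp(I*pi/4)     -I            exp(3*I*pi/4) 
  chi_6          1             -I              -1            I               1             -I              -1            I             
  chi_7          1             exp(-I*pi/4)    -I            exp(-3*I*pi/4)  -1            exp(3*I*pi/4)   I             exp(I*pi/4)   

Spot check: chi_1(0) = zeta_8^(1*0) = zeta_8^0 = 1.

Proof sketch: Z/8Z is abelian, so all 8 irreducible complex representations are 1-dimensional. They are given by chi_k(m) = zeta_8^(k*m) for k = 0,...,7. Row orthogonality: sum_m chi_k(m) conj(chi_l(m)) = 8 * [k = l].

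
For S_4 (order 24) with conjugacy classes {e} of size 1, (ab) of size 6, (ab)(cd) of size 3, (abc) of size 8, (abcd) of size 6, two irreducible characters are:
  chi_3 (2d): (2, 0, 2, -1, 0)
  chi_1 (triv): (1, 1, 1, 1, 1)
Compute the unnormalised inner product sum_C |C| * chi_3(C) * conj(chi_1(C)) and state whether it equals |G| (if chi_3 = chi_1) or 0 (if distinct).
Sum = 0; so <chi_3, chi_1> = 0 (distinct irreducibles are orthogonal).

Explanation: Compute term by term over conjugacy classes (|C| * chi_3(C) * conj(chi_1(C))):
  1*(2)*conj(1) + 6*(0)*conj(1) + 3*(2)*conj(1) + 8*(-1)*conj(1) + 6*(0)*conj(1)
  = (2) + (0) + (6) + (-8) + (0)
  = 0.
Dividing by |G| = 24 gives 0/24 = 0, matching the row-orthogonality relation <chi_3, chi_1> = [chi_3 = chi_1].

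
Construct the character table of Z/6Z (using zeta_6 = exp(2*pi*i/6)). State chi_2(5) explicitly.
Character table of Z/6Z (irreps indexed chi_0,...,chi_5 with chi_k(m) = zeta_6^(k*m), zeta_6 = exp(2*pi*i/6)):
  irrep \ class  {0} (size 1)  {1} (size 1)    {2} (size 1)    {3} (size 1)  {4} (size 1)    {5} (size 1)  
  chi_0          1             1               1               1             1               1             
  chi_1          1             exp(I*pi/3)     exp(2*I*pi/3)   -1            exp(-2*I*pi/3)  exp(-I*pi/3)  
  chi_2          1             exp(2*I*pi/3)   exp(-2*I*pi/3)  1             exp(2*I*pi/3)   exp(-2*I*pi/3)
  chi_3          1             -1              1               -1            1               -1            
  chi_4          1             exp(-2*I*pi/3)  exp(2*I*pi/3)   1             exp(-2*I*pi/3)  exp(2*I*pi/3) 
  chi_5          1             exp(-I*pi/3)    exp(-2*I*pi/3)  -1            exp(2*I*pi/3)   exp(I*pi/3)   

Spot check: chi_2(5) = zeta_6^(2*5) = zeta_6^10 = exp(-2*I*pi/3).

Z/6Z is abelian, so all 6 irreducible complex representations are 1-dimensional. They are given by chi_k(m) = zeta_6^(k*m) for k = 0,...,5. Row orthogonality: sum_m chi_k(m) conj(chi_l(m)) = 6 * [k = l].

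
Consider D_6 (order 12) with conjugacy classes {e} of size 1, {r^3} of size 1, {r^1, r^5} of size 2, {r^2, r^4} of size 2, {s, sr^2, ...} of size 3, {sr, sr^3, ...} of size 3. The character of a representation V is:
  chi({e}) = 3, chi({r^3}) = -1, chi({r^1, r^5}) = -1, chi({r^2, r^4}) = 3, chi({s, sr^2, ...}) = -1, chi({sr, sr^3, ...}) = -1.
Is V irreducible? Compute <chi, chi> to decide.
Not irreducible (reducible): <chi, chi> = 3 > 1.

Derivation: <chi, chi> = (1/|G|) sum_C |C| * |chi(C)|^2 = (1/12)[1*|3|^2 + 1*|-1|^2 + 2*|-1|^2 + 2*|3|^2 + 3*|-1|^2 + 3*|-1|^2]
  = (1/12)[(9) + (1) + (2) + (18) + (3) + (3)] = 36/12 = 3.
A character is irreducible iff <chi, chi> = 1, so this representation is reducible.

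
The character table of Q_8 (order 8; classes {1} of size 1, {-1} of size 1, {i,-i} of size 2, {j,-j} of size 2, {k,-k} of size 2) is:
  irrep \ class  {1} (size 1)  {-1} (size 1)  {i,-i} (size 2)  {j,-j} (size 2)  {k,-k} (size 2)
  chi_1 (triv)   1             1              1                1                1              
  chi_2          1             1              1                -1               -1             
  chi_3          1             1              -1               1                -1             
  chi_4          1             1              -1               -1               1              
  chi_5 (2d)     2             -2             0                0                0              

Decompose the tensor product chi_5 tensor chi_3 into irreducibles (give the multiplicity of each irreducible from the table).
chi_5 tensor chi_3 = chi_5 (all other irreducibles have multiplicity 0).

Derivation: The character of a tensor product is the pointwise product (chi_5 * chi_3)(C) = chi_5(C) * chi_3(C):
  {1}: (2)*(1), {-1}: (-2)*(1), {i,-i}: (0)*(-1), {j,-j}: (0)*(1), {k,-k}: (0)*(-1)
so (chi_5 * chi_3) takes values
  {1} -> 2, {-1} -> -2, {i,-i} -> 0, {j,-j} -> 0, {k,-k} -> 0.
Now take the inner product of this character with each irreducible chi from the table, <chi_5*chi_3, chi> = (1/8) sum_C |C| (chi_5*chi_3)(C) conj(chi(C)):
  <chi_5*chi_3, chi_1> = (1/8)[1*(2)*conj(1) + 1*(-2)*conj(1) + 2*(0)*conj(1) + 2*(0)*conj(1) + 2*(0)*conj(1)]
      = (1/8)[(2) + (-2) + (0) + (0) + (0)] = 0/8 = 0
  <chi_5*chi_3, chi_2> = (1/8)[1*(2)*conj(1) + 1*(-2)*conj(1) + 2*(0)*conj(1) + 2*(0)*conj(-1) + 2*(0)*conj(-1)]
      = (1/8)[(2) + (-2) + (0) + (0) + (0)] = 0/8 = 0
  <chi_5*chi_3, chi_3> = (1/8)[1*(2)*conj(1) + 1*(-2)*conj(1) + 2*(0)*conj(-1) + 2*(0)*conj(1) + 2*(0)*conj(-1)]
      = (1/8)[(2) + (-2) + (0) + (0) + (0)] = 0/8 = 0
  <chi_5*chi_3, chi_4> = (1/8)[1*(2)*conj(1) + 1*(-2)*conj(1) + 2*(0)*conj(-1) + 2*(0)*conj(-1) + 2*(0)*conj(1)]
      = (1/8)[(2) + (-2) + (0) + (0) + (0)] = 0/8 = 0
  <chi_5*chi_3, chi_5> = (1/8)[1*(2)*conj(2) + 1*(-2)*conj(-2) + 2*(0)*conj(0) + 2*(0)*conj(0) + 2*(0)*conj(0)]
      = (1/8)[(4) + (4) + (0) + (0) + (0)] = 8/8 = 1
Hence the multiplicities are chi_5: 1. Dimension check: dim(chi_5)*dim(chi_3) = 2*1 = 2 and sum (mult * dim) = 1*2 = 2.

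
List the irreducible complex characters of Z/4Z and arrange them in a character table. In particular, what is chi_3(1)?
Character table of Z/4Z (irreps indexed chi_0,...,chi_3 with chi_k(m) = zeta_4^(k*m), zeta_4 = exp(2*pi*i/4)):
  irrep \ class  {0} (size 1)  {1} (size 1)  {2} (size 1)  {3} (size 1)
  chi_0          1             1             1             1           
  chi_1          1             I             -1            -I          
  chi_2          1             -1            1             -1          
  chi_3          1             -I            -1            I           

Spot check: chi_3(1) = zeta_4^(3*1) = zeta_4^3 = -I.

Solution. Z/4Z is abelian, so all 4 irreducible complex representations are 1-dimensional. They are given by chi_k(m) = zeta_4^(k*m) for k = 0,...,3. Row orthogonality: sum_m chi_k(m) conj(chi_l(m)) = 4 * [k = l].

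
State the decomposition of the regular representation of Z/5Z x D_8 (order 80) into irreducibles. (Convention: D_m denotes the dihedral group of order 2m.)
Each irreducible V_i of dimension d_i appears with multiplicity d_i, i.e. rho_reg = (direct sum over all irreducibles V_i) d_i V_i. The irreducible dimensions for Z/5Z x D_8 are 1, 1, 1, 1, 1, 1, 1, 1, 1, 1, 1, 1, 1, 1, 1, 1, 1, 1, 1, 1, 2, 2, 2, 2, 2, 2, 2, 2, 2, 2, 2, 2, 2, 2, 2: 20 irreducibles of dimension 1, each with multiplicity 1; 15 irreducibles of dimension 2, each with multiplicity 2. Total dimension 20*1*1 + 15*2*2 = 80 = |G|.

Solution. General theorem: in the regular representation of a finite group G, each irreducible appears with multiplicity equal to its dimension. Check: dim(rho_reg) = sum d_i^2 = 1 + 1 + 1 + 1 + 1 + 1 + 1 + 1 + 1 + 1 + 1 + 1 + 1 + 1 + 1 + 1 + 1 + 1 + 1 + 1 + 4 + 4 + 4 + 4 + 4 + 4 + 4 + 4 + 4 + 4 + 4 + 4 + 4 + 4 + 4 = 80 = |G|.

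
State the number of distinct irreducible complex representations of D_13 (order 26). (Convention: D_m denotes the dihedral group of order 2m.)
8

Justification: The number of irreducible complex representations of a finite group equals its number of conjugacy classes. D_13 has 8 conjugacy classes ((n+3)/2 for n odd), so D_13 (order 26) has exactly 8 irreducible complex representations.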